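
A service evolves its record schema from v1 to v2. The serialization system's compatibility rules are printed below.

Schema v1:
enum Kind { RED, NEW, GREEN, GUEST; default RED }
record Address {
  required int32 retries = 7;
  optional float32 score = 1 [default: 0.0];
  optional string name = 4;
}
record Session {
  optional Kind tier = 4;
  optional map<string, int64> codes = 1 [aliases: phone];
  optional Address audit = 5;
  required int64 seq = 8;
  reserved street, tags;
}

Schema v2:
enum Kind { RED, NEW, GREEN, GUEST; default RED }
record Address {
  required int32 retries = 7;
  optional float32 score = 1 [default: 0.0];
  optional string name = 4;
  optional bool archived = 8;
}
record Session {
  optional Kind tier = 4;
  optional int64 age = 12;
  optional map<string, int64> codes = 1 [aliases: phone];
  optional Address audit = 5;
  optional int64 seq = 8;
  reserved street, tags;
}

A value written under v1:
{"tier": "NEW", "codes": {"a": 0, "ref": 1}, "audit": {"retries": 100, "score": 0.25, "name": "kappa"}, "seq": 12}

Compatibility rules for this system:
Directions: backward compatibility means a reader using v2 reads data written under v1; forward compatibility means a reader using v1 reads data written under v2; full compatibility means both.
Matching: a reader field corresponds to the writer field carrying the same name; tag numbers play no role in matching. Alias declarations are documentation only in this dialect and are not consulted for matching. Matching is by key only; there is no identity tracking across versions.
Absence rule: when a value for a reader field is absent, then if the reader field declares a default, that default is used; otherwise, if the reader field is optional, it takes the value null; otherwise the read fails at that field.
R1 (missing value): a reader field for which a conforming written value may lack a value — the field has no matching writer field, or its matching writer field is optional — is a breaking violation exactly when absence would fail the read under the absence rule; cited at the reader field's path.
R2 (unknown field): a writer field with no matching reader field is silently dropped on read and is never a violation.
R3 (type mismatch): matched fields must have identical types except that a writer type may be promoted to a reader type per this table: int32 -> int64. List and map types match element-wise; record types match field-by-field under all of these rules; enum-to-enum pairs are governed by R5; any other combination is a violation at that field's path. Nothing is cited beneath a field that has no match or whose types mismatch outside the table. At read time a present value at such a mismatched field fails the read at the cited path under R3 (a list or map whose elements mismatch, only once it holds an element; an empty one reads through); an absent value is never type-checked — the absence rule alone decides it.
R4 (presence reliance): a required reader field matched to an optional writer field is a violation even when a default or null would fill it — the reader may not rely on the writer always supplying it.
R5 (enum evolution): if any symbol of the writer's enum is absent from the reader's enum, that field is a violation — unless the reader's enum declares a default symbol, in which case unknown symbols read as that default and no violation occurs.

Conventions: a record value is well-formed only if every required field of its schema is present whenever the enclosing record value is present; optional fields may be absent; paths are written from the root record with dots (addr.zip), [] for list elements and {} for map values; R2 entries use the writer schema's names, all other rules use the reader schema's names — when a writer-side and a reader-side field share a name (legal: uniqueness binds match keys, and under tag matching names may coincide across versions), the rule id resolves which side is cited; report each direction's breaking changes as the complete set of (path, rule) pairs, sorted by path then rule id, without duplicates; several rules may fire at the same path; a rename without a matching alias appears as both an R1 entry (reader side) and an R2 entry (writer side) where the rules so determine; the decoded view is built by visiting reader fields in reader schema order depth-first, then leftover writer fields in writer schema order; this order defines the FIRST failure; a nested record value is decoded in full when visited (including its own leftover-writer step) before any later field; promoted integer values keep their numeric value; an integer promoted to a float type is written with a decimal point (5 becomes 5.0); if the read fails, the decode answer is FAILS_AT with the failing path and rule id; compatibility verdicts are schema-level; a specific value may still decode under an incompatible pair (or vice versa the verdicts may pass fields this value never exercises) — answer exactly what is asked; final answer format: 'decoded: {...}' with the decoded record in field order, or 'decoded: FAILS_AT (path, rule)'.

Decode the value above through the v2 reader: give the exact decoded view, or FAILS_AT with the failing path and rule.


decoded: {"tier": "NEW", "age": null, "codes": {"a": 0, "ref": 1}, "audit": {"retries": 100, "score": 0.25, "name": "kappa", "archived": null}, "seq": 12}

arrows below run writer -> reader for Session
decode (reader v2):
  tier := "NEW"
  age := null (missing; optional => null)
  codes := {"a": 0, "ref": 1}
  audit.retries := 100
  audit.score := 0.25
  audit.name := "kappa"
  audit.archived := null (missing; optional => null)
  seq := 12
  => decoded: {"tier": "NEW", "age": null, "codes": {"a": 0, "ref": 1}, "audit": {"retries": 100, "score": 0.25, "name": "kappa", "archived": null}, "seq": 12}
checking off the Session differences that do not matter here:
  field seq in record Session: required changed to optional -> a verdict-level change on Session — the shown value reads the same


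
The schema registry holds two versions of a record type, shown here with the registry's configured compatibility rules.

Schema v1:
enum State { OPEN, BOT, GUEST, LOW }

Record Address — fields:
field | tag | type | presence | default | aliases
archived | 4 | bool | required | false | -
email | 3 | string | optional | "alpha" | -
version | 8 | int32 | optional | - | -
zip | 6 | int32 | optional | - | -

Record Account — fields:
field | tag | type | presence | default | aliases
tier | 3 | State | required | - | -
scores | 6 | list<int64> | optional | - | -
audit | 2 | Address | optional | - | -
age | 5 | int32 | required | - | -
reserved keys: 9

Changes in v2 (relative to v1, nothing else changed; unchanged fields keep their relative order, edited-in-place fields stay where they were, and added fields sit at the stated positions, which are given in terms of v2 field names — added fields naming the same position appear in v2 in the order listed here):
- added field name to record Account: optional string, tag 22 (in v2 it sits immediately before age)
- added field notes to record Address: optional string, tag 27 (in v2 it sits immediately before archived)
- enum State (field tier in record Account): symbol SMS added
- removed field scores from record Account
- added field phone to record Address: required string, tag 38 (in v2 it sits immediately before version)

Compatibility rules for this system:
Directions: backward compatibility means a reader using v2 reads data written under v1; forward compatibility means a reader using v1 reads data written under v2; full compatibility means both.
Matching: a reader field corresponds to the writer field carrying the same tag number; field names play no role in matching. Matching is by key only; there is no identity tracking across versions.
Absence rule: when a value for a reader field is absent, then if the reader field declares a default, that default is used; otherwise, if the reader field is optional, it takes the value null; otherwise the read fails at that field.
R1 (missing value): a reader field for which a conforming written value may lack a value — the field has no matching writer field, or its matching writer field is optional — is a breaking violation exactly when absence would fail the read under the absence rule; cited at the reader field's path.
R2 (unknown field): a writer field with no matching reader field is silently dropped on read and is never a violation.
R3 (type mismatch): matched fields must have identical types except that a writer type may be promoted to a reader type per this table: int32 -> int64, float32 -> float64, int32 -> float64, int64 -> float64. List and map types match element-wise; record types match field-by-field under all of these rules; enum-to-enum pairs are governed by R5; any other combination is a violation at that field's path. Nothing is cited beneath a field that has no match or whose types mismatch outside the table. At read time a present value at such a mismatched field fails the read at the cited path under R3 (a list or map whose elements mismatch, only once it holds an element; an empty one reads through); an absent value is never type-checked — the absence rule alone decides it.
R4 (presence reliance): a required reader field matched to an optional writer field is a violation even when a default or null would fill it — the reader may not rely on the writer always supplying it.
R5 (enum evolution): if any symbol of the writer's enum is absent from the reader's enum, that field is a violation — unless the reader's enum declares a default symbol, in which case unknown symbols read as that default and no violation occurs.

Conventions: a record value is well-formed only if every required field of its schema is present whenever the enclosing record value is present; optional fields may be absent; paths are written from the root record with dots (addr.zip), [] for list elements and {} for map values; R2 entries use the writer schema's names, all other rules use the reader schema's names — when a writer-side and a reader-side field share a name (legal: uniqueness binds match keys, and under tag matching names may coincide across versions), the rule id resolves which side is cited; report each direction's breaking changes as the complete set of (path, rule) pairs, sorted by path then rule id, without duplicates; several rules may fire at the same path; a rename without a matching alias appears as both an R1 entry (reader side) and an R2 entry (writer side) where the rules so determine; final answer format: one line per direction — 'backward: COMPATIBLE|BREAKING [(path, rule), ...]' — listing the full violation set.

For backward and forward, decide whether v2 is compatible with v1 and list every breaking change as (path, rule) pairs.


the writer's type comes first in each Account pair
backward on Account — v2 reading data written by v1:
  writer required, State -> State: reader tier maps from writer tier
  writer optional, Address -> Address: reader audit maps from writer audit
  no writer field matches reader name
  writer required, int32 -> int32: reader age maps from writer age
  writer field scores has no reader counterpart
  no writer field matches reader audit.notes
  writer required, bool -> bool: reader audit.archived maps from writer audit.archived
  writer optional, string -> string: reader audit.email maps from writer audit.email
  no writer field matches reader audit.phone
  writer optional, int32 -> int32: reader audit.version maps from writer audit.version
  writer optional, int32 -> int32: reader audit.zip maps from writer audit.zip
  breaking: (audit.phone, R1)
  => backward verdict for Account: BREAKING, 1 violation(s)
forward on Account — v1 reading data written by v2:
  writer required, State -> State: reader tier maps from writer tier
  no writer field matches reader scores
  writer optional, Address -> Address: reader audit maps from writer audit
  writer required, int32 -> int32: reader age maps from writer age
  writer field name has no reader counterpart
  writer required, bool -> bool: reader audit.archived maps from writer audit.archived
  writer optional, string -> string: reader audit.email maps from writer audit.email
  writer optional, int32 -> int32: reader audit.version maps from writer audit.version
  writer optional, int32 -> int32: reader audit.zip maps from writer audit.zip
  writer field audit.notes has no reader counterpart
  writer field audit.phone has no reader counterpart
  breaking: (tier, R5)
  => forward verdict for Account: BREAKING, 1 violation(s)

backward: BREAKING [(audit.phone, R1)]; forward: BREAKING [(tier, R5)]


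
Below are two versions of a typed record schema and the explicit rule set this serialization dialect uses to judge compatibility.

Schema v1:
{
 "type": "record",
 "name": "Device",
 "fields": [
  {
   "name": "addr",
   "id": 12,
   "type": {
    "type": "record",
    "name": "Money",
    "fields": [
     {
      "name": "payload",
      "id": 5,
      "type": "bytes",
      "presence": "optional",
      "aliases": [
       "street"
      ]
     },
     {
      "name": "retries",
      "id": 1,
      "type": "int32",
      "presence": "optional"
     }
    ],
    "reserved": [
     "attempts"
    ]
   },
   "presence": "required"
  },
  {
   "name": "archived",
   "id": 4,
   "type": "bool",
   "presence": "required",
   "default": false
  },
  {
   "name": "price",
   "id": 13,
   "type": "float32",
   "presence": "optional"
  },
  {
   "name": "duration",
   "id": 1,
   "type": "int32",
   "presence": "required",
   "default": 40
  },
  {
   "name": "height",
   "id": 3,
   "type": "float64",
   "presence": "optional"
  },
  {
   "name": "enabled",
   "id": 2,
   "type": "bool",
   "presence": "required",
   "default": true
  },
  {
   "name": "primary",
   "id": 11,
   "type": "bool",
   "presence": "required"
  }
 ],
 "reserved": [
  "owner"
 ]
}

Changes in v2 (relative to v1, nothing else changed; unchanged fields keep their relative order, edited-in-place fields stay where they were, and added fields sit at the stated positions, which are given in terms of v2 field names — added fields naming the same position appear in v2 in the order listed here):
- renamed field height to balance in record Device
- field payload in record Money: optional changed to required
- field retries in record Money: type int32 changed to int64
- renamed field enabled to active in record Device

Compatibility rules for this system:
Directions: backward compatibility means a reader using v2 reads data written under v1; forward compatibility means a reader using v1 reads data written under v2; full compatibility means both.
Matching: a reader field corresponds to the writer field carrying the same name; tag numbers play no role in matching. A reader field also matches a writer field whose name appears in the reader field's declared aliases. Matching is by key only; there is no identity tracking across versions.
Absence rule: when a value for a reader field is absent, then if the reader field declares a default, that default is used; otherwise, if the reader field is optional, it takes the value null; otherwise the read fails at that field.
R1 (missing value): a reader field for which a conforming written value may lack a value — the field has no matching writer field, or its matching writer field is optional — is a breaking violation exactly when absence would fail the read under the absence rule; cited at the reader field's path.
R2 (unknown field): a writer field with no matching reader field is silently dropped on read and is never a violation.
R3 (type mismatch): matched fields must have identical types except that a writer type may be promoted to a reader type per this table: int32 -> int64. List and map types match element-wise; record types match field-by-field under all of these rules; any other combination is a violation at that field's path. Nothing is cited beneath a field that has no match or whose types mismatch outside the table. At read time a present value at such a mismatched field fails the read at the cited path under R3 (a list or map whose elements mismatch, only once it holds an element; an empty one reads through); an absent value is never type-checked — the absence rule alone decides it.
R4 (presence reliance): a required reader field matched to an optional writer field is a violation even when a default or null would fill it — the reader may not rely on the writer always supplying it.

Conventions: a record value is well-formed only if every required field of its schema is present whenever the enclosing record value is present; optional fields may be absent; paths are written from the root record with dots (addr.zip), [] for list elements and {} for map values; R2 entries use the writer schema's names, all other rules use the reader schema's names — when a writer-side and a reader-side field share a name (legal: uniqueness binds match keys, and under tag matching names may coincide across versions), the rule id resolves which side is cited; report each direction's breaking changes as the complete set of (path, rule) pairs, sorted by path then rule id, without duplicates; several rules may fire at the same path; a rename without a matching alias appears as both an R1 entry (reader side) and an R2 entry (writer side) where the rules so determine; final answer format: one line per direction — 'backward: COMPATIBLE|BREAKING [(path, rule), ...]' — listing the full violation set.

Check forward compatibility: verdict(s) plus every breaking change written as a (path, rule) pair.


forward: BREAKING [(addr.retries, R3)]

arrows below run writer -> reader for Device
forward analysis of Device with v1 as reader and v2 as writer:
  writer required, Money -> Money: reader addr maps from writer addr
  writer required, bool -> bool: reader archived maps from writer archived
  writer optional, float32 -> float32: reader price maps from writer price
  writer required, int32 -> int32: reader duration maps from writer duration
  no writer field matches reader height
  no writer field matches reader enabled
  writer required, bool -> bool: reader primary maps from writer primary
  leftover writer field: balance
  leftover writer field: active
  writer required, bytes -> bytes: reader addr.payload maps from writer addr.payload
  writer optional, int64 -> int32: reader addr.retries maps from writer addr.retries
  rule R3 violated at addr.retries
  => 1 violation(s): forward is BREAKING for Device
checking off the Device differences that do not matter here:
  renamed field height to balance in record Device -> fires no rule on Device, leaving the asked answer as it is
  field payload in record Money: optional changed to required -> its effect on Device is confined to the backward direction, not asked
  renamed field enabled to active in record Device -> fires no rule on Device, leaving the asked answer as it is


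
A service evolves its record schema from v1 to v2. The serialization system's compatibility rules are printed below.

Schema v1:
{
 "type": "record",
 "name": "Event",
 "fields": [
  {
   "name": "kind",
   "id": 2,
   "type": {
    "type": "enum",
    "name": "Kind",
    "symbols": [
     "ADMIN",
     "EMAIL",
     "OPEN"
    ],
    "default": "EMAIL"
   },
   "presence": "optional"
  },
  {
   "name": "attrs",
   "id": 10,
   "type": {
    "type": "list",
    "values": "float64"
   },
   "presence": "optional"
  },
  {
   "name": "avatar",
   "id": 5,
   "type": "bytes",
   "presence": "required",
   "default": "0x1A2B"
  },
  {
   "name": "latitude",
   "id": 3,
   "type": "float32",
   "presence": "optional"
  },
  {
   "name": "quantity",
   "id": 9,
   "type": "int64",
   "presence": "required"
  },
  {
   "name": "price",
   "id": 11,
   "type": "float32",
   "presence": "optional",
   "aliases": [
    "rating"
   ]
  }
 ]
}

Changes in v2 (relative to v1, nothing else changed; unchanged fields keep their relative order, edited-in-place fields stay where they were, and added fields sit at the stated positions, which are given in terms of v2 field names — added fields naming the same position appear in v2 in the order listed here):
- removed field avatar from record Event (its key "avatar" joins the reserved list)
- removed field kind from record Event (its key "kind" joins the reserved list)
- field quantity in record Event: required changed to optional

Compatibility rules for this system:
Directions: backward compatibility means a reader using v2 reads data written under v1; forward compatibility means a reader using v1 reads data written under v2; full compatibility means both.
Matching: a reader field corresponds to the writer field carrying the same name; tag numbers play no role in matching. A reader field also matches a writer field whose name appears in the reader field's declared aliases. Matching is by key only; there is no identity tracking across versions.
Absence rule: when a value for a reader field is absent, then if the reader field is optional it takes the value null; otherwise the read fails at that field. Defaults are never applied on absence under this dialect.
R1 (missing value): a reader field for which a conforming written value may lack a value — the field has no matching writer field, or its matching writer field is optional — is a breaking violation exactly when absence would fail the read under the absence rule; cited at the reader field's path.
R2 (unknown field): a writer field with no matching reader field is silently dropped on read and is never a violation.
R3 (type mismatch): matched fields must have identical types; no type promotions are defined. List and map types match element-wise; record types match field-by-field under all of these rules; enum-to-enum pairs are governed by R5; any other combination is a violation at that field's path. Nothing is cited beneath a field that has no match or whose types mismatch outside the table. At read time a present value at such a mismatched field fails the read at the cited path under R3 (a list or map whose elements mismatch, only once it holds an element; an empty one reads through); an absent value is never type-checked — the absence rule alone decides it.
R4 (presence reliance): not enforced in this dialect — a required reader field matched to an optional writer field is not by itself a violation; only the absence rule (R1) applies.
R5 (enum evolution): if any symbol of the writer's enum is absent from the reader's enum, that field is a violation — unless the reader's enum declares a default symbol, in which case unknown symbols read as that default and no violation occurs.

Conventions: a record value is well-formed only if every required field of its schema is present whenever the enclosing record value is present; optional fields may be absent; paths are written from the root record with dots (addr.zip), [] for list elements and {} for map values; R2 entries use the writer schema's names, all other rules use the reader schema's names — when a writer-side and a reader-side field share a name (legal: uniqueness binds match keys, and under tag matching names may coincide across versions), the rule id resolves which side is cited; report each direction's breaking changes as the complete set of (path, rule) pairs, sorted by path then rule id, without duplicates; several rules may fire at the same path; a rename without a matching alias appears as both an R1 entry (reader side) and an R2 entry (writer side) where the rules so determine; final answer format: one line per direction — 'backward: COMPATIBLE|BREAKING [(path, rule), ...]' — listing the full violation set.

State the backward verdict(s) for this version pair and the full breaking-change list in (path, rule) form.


in Event below, arrows point writer -> reader
backward on Event — v2 reading data written by v1:
  list<float64> -> list<float64>, writer optional: attrs aligns to attrs
  float32 -> float32, writer optional: latitude aligns to latitude
  int64 -> int64, writer required: quantity aligns to quantity
  float32 -> float32, writer optional: price aligns to price
  writer kind: unknown to reader
  writer avatar: unknown to reader
  => backward: COMPATIBLE
ruling out the remaining Event differences:
  removed field avatar from record Event (its key "avatar" joins the reserved list) -> matters only for Event's forward compatibility — outside the asked direction
  removed field kind from record Event (its key "kind" joins the reserved list) -> inert for the asked Event verdict: nothing fires
  field quantity in record Event: required changed to optional -> matters only for Event's forward compatibility — outside the asked direction

backward: COMPATIBLE []


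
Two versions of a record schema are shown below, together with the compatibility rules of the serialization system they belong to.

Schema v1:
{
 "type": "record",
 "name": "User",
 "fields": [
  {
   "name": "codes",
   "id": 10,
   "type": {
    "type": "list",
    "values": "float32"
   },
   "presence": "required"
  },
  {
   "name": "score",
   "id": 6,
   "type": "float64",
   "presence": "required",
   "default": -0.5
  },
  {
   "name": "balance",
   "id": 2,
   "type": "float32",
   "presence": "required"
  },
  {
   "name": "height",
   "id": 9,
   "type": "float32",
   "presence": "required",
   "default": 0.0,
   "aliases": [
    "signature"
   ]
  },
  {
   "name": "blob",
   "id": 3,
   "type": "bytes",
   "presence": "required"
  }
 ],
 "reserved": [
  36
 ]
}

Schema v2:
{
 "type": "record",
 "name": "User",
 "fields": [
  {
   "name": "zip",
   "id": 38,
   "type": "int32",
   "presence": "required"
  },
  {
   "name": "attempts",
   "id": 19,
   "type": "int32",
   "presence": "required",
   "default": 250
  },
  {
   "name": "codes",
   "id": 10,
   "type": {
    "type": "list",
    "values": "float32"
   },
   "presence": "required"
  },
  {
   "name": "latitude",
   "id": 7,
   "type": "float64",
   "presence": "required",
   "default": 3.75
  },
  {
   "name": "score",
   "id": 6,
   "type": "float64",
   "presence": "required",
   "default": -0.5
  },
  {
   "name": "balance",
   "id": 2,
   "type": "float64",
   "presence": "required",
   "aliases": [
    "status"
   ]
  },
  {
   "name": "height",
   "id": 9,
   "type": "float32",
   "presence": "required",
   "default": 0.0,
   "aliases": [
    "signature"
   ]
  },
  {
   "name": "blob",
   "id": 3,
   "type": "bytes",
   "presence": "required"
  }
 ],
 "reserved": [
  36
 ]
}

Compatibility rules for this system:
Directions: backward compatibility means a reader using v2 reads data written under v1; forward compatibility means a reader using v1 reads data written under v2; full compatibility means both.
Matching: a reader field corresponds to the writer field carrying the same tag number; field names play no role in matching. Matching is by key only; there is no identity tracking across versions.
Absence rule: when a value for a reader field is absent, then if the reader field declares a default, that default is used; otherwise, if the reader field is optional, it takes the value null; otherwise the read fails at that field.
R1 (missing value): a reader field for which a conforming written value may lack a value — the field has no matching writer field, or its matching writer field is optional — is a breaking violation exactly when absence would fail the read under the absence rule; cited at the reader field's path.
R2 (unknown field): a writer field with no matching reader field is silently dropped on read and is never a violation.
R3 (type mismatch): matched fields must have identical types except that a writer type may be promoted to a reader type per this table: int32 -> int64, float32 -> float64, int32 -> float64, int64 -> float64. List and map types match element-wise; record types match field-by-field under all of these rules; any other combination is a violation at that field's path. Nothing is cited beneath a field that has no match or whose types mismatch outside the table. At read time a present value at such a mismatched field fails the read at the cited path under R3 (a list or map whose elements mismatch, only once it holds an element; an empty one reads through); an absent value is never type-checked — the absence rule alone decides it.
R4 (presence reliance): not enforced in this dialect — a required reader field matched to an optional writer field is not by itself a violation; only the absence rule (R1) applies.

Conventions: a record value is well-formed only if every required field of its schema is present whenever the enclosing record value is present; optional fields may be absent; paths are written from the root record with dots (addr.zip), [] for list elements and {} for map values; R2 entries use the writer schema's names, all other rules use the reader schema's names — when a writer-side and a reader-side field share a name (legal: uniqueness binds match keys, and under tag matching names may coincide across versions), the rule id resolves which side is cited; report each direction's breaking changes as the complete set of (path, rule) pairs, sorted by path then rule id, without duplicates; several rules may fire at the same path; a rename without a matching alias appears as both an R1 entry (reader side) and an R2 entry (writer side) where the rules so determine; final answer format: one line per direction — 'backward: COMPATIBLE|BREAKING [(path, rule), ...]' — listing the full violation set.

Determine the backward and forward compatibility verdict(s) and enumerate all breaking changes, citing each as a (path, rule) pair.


backward: BREAKING [(zip, R1)]; forward: BREAKING [(balance, R3)]

each type pair in User: writer, then reader
checking backward for User: reader v2 against writer v1:
  zip: no writer-side match
  attempts: no writer-side match
  writer required, list<float32> -> list<float32>: reader codes maps from writer codes
  latitude: no writer-side match
  writer required, float64 -> float64: reader score maps from writer score
  writer required, float32 -> float64: reader balance maps from writer balance
  writer required, float32 -> float32: reader height maps from writer height
  writer required, bytes -> bytes: reader blob maps from writer blob
  violation R1 at zip
  => backward verdict for User: BREAKING, 1 violation(s)
checking forward for User: reader v1 against writer v2:
  writer required, list<float32> -> list<float32>: reader codes maps from writer codes
  writer required, float64 -> float64: reader score maps from writer score
  writer required, float64 -> float32: reader balance maps from writer balance
  writer required, float32 -> float32: reader height maps from writer height
  writer required, bytes -> bytes: reader blob maps from writer blob
  writer zip: unknown to reader
  writer attempts: unknown to reader
  writer latitude: unknown to reader
  violation R3 at balance
  => forward verdict for User: BREAKING, 1 violation(s)


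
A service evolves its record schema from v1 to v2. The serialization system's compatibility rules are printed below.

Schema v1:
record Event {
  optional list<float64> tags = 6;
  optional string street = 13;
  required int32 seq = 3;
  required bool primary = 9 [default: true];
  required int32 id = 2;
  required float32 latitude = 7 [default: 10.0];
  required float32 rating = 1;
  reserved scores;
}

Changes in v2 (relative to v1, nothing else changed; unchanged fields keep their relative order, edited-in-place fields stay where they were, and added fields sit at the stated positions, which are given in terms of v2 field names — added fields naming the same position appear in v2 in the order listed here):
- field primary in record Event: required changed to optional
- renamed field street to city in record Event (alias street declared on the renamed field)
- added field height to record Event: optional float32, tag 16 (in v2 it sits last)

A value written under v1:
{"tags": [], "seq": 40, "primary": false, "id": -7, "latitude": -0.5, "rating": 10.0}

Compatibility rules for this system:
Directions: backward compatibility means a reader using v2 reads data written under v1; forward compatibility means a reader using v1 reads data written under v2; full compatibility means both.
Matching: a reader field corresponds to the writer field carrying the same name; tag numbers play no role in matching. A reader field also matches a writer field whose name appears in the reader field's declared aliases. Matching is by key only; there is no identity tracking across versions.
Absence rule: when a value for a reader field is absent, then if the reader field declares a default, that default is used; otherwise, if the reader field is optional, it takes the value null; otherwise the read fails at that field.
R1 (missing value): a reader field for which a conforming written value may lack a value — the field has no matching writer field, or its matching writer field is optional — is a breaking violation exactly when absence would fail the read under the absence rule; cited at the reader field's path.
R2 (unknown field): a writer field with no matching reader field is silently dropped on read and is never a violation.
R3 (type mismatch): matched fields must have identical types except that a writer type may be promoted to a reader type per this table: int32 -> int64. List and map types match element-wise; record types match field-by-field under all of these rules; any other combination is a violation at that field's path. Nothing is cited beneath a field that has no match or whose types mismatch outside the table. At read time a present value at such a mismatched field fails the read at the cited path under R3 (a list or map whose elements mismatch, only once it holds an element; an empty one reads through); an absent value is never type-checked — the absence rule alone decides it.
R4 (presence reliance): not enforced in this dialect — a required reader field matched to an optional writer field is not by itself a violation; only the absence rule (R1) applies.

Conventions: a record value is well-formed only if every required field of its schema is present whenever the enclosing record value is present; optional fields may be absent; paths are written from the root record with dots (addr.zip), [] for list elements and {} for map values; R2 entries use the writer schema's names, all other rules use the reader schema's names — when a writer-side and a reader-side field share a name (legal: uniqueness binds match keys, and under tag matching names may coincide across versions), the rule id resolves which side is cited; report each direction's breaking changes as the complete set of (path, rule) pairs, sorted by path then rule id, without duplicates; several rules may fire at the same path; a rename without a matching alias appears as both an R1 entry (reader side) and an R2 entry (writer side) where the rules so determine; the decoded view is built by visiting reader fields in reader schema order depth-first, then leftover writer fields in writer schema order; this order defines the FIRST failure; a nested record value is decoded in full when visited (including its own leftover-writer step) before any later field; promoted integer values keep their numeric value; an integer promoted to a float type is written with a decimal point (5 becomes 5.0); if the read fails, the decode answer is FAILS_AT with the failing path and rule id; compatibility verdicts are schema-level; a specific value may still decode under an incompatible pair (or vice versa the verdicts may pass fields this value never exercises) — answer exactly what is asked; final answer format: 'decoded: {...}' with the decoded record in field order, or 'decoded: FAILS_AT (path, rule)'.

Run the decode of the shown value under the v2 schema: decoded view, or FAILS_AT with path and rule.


in Event below, arrows point writer -> reader
decoding the Event value with the v2 reader:
  tags := []
  city := null (absent, optional -> null)
  seq := 40
  primary := false
  id := -7
  latitude := -0.5
  rating := 10.0
  height := null (absent, optional -> null)
  => decoded: {"tags": [], "city": null, "seq": 40, "primary": false, "id": -7, "latitude": -0.5, "rating": 10.0, "height": null}
ruling out the remaining Event differences:
  field primary in record Event: required changed to optional -> fires no rule on Event under this dialect and leaves the result unchanged

decoded: {"tags": [], "city": null, "seq": 40, "primary": false, "id": -7, "latitude": -0.5, "rating": 10.0, "height": null}


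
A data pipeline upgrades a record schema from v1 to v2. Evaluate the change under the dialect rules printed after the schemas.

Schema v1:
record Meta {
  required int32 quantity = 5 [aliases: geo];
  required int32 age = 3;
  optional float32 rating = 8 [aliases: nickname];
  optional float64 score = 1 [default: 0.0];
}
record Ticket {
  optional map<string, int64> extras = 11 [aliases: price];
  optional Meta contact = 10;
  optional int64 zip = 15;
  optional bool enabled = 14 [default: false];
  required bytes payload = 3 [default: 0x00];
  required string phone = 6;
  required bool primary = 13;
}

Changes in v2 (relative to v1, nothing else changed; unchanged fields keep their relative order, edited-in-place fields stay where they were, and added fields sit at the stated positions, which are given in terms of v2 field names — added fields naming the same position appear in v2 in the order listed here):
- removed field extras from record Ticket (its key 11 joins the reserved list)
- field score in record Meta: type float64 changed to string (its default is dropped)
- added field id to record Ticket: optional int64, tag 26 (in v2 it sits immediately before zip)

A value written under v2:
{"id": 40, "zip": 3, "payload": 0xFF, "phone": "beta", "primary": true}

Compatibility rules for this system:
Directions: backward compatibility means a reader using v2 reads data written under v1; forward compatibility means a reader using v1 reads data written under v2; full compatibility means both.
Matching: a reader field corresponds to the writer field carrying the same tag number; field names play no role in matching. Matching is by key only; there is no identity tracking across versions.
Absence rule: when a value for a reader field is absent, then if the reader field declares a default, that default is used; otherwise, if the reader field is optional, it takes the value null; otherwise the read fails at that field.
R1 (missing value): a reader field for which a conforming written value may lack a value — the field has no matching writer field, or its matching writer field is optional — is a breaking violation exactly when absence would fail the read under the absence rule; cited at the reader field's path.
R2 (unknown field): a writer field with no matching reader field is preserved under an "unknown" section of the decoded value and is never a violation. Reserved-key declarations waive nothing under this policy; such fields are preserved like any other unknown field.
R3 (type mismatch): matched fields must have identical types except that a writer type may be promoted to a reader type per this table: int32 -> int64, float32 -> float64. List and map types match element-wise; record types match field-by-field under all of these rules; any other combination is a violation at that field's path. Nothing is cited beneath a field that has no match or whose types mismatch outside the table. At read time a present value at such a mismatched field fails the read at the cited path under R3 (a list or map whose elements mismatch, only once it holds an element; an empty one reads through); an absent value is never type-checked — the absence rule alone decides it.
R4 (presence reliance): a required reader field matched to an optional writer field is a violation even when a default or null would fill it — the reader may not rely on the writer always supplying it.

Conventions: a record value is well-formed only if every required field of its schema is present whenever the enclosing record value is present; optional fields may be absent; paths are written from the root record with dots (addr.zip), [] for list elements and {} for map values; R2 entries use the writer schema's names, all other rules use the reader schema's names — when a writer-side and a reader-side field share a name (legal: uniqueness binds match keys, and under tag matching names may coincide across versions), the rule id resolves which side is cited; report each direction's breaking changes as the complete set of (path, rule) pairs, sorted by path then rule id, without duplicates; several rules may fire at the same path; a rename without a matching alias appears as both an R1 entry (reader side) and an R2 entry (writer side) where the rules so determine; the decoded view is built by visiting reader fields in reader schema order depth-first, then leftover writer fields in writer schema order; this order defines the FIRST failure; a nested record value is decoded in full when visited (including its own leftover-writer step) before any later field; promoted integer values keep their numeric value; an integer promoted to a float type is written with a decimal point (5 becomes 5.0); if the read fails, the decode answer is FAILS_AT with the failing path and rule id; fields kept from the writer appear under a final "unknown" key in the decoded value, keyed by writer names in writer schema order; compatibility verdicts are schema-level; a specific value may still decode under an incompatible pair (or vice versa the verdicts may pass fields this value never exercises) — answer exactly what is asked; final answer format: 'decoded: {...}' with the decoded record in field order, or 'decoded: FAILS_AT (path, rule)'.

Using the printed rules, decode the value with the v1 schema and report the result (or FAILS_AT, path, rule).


arrows below run writer -> reader for Ticket
decode walk for Ticket under reader schema v1:
  extras := null (not supplied -> null)
  contact := null (not supplied -> null)
  zip := 3
  enabled := false (no value, default fills)
  payload := 0xFF
  phone := "beta"
  primary := true
  writer id: kept under "unknown"
  => decoded: {"extras": null, "contact": null, "zip": 3, "enabled": false, "payload": 0xFF, "phone": "beta", "primary": true, "unknown": {"id": 40}}
diffs on Ticket not affecting the asked answer:
  removed field extras from record Ticket (its key 11 joins the reserved list) -> triggers nothing under the printed rules; the Ticket answer is the same either way
  field score in record Meta: type float64 changed to string (its default is dropped) -> affects the rule determinations only; this particular Ticket value decodes identically

decoded: {"extras": null, "contact": null, "zip": 3, "enabled": false, "payload": 0xFF, "phone": "beta", "primary": true, "unknown": {"id": 40}}
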